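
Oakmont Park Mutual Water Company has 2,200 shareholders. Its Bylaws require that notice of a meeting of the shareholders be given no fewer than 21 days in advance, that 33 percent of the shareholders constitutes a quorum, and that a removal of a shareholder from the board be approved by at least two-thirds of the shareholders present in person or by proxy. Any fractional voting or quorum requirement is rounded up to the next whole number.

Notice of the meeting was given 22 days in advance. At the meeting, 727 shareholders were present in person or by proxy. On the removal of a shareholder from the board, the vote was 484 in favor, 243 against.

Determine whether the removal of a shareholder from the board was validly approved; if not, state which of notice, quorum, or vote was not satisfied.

Notice: 22 days given; 21 required. Satisfied.
Quorum: 33% of 2,200 = 726; 727 present. Satisfied.
Vote: requires two-thirds of those present (727); 2/3 of 727 = 484.67, rounded up to 485, so 485 needed; 484 in favor. Not satisfied.

Invalid — vote requirement not satisfied.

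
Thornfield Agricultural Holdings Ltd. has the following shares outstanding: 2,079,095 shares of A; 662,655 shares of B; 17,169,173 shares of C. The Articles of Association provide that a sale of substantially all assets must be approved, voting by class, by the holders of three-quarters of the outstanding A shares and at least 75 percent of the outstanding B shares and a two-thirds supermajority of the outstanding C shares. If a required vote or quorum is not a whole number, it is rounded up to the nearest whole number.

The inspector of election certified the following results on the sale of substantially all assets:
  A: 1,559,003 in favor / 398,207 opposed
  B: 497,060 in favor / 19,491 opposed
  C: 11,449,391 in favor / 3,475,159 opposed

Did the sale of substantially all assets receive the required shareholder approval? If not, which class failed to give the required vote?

A: 3/4 of 2079095 = 1559321.25, rounded up to 1559322; 1,559,322 required, 1,559,003 in favor — not approved.
B: 3/4 of 662655 = 496991.25, rounded up to 496992; 496,992 required, 497,060 in favor — approved.
C: 2/3 of 17169173 = 11446115.33, rounded up to 11446116; 11,446,116 required, 11,449,391 in favor — approved.

Not approved — the A shares did not give the required vote.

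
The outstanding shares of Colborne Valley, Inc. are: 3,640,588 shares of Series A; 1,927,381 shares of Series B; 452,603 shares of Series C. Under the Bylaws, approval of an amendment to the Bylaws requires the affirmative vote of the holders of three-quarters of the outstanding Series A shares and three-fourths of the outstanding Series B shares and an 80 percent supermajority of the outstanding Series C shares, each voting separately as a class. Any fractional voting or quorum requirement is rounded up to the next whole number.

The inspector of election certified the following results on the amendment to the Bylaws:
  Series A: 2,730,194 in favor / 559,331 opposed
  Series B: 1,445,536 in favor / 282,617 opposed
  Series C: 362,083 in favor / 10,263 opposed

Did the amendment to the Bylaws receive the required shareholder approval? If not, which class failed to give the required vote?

Series A: 3/4 of 3640588 = 2730441; 2,730,441 required, 2,730,194 in favor — not approved.
Series B: 3/4 of 1927381 = 1445535.75, rounded up to 1445536; 1,445,536 required, 1,445,536 in favor — approved.
Series C: 4/5 of 452603 = 362082.40, rounded up to 362083; 362,083 required, 362,083 in favor — approved.

Not approved — the Series A shares did not give the required vote.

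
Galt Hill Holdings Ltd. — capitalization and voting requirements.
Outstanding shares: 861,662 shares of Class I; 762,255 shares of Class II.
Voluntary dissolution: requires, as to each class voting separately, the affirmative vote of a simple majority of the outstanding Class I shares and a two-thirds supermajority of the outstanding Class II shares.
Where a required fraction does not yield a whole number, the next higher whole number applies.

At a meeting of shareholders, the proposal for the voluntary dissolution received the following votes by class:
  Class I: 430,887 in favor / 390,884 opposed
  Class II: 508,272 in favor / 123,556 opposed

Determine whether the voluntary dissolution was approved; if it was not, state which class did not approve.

Class I: a majority of 861662 is 430832; 430,832 required, 430,887 in favor — approved.
Class II: 2/3 of 762255 = 508170; 508,170 required, 508,272 in favor — approved.

Approved — every class gave the required vote.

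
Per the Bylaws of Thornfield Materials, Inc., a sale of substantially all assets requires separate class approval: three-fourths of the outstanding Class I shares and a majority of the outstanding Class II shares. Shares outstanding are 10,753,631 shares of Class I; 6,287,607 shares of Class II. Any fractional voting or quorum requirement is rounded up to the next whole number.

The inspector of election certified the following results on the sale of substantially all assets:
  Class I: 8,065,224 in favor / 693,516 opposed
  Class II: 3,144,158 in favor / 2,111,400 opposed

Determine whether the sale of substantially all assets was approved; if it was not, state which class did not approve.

Class I: 3/4 of 10753631 = 8065223.25, rounded up to 8065224; 8,065,224 required, 8,065,224 in favor — approved.
Class II: a majority of 6287607 is 3143804; 3,143,804 required, 3,144,158 in favor — approved.

Approved — every class gave the required vote.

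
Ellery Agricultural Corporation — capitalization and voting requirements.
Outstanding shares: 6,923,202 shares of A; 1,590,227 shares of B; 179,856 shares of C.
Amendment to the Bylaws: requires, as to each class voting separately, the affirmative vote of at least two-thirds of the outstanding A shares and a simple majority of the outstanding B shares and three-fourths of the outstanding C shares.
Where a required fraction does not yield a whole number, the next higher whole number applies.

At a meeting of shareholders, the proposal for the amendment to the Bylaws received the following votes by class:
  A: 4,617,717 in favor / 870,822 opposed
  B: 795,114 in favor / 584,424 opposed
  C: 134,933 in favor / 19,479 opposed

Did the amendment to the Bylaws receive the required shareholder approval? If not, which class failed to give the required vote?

Approved — every class gave the required vote.

A: 2/3 of 6923202 = 4615468; 4,615,468 required, 4,617,717 in favor — approved.
B: a majority of 1590227 is 795114; 795,114 required, 795,114 in favor — approved.
C: 3/4 of 179856 = 134892; 134,892 required, 134,933 in favor — approved.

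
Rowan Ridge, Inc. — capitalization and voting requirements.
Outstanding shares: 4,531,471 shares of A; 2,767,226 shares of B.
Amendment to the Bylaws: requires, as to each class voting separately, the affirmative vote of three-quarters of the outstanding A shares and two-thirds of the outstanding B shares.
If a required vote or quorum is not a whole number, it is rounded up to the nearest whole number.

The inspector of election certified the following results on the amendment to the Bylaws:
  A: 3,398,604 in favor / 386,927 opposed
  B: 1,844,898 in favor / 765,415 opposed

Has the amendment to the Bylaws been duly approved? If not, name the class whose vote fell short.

A: 3/4 of 4531471 = 3398603.25, rounded up to 3398604; 3,398,604 required, 3,398,604 in favor — approved.
B: 2/3 of 2767226 = 1844817.33, rounded up to 1844818; 1,844,818 required, 1,844,898 in favor — approved.

Approved — every class gave the required vote.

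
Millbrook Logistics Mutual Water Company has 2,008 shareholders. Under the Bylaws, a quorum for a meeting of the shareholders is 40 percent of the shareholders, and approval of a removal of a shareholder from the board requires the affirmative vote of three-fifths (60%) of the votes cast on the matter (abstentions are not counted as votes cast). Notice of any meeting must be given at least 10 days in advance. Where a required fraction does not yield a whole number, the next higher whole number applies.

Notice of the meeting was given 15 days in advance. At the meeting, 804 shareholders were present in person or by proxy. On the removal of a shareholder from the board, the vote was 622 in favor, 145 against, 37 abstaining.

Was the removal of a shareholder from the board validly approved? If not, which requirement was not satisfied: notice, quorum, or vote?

Notice: 15 days given; 10 required. Satisfied.
Quorum: 40% of 2,008 = 803.20, rounded up to 804; 804 present. Satisfied.
Vote: requires three-fifths of the votes cast (804 − 37 abstaining = 767); 3/5 of 767 = 460.20, rounded up to 461, so 461 needed; 622 in favor. Satisfied.

Valid — all requirements satisfied.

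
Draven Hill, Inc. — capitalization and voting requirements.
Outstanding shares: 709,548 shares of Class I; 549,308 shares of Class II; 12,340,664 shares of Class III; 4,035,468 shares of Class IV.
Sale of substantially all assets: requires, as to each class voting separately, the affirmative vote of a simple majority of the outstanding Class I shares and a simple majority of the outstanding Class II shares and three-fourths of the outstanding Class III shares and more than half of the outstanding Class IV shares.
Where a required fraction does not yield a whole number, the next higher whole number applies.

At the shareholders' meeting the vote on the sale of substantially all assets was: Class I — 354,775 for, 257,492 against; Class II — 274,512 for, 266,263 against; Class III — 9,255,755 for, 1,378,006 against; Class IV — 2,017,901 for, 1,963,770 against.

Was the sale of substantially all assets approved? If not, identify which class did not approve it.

Not approved — the Class II shares did not give the required vote.

Class I: a majority of 709548 is 354775; 354,775 required, 354,775 in favor — approved.
Class II: a majority of 549308 is 274655; 274,655 required, 274,512 in favor — not approved.
Class III: 3/4 of 12340664 = 9255498; 9,255,498 required, 9,255,755 in favor — approved.
Class IV: a majority of 4035468 is 2017735; 2,017,735 required, 2,017,901 in favor — approved.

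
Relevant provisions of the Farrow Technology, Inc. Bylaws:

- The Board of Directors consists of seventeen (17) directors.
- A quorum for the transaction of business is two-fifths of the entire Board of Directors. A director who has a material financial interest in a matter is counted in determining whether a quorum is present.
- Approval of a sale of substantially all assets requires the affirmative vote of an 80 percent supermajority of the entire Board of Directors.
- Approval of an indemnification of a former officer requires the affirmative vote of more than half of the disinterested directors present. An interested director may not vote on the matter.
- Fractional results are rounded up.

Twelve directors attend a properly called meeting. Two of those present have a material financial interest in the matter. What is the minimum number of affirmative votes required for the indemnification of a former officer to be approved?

6

The indemnification of a former officer requires a majority of the disinterested directors present (12 − 2 = 10).
A majority of 10 is 6.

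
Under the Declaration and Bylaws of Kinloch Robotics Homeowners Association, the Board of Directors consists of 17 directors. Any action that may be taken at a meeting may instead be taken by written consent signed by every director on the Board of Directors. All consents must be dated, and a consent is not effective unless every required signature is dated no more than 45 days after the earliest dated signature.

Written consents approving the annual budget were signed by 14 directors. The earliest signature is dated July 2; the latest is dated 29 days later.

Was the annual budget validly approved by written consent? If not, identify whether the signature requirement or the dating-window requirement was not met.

Signatures required: the unanimous vote of 17 — unanimous means all 17, so 17 needed; 14 signed. Insufficient.
Dating window: the latest signature is 29 days after the earliest; the limit is 45 days. Within the window.

Not effective — insufficient signatures.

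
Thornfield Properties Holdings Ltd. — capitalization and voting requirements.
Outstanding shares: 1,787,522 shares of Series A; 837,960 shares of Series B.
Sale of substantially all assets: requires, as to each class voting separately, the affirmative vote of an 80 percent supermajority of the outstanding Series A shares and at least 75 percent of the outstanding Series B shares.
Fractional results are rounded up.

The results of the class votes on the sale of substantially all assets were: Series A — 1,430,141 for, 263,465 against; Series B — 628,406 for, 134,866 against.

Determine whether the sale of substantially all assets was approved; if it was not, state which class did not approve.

Not approved — the Series B shares did not give the required vote.

Series A: 4/5 of 1787522 = 1430017.60, rounded up to 1430018; 1,430,018 required, 1,430,141 in favor — approved.
Series B: 3/4 of 837960 = 628470; 628,470 required, 628,406 in favor — not approved.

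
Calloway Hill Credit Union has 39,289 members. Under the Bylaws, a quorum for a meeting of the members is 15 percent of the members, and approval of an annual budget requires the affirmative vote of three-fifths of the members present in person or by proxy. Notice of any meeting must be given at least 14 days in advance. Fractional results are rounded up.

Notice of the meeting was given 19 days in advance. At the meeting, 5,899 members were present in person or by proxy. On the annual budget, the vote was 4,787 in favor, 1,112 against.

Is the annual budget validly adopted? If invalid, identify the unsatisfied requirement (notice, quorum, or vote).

Notice: 19 days given; 14 required. Satisfied.
Quorum: 15% of 39,289 = 5,893.35, rounded up to 5,894; 5,899 present. Satisfied.
Vote: requires three-fifths of those present (5,899); 3/5 of 5899 = 3539.40, rounded up to 3540, so 3,540 needed; 4,787 in favor. Satisfied.

Valid — all requirements satisfied.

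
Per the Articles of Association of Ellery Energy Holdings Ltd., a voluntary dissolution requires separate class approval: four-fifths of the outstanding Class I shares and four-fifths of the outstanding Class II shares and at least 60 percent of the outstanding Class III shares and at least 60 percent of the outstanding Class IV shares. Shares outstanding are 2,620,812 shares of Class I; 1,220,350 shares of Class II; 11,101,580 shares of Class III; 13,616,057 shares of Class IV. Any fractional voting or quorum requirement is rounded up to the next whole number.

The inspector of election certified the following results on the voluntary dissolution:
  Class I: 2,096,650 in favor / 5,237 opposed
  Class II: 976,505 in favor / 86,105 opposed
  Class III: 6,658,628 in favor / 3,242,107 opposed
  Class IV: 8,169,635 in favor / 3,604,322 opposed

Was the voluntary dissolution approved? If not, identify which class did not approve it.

Class I: 4/5 of 2620812 = 2096649.60, rounded up to 2096650; 2,096,650 required, 2,096,650 in favor — approved.
Class II: 4/5 of 1220350 = 976280; 976,280 required, 976,505 in favor — approved.
Class III: 3/5 of 11101580 = 6660948; 6,660,948 required, 6,658,628 in favor — not approved.
Class IV: 3/5 of 13616057 = 8169634.20, rounded up to 8169635; 8,169,635 required, 8,169,635 in favor — approved.

Not approved — the Class III shares did not give the required vote.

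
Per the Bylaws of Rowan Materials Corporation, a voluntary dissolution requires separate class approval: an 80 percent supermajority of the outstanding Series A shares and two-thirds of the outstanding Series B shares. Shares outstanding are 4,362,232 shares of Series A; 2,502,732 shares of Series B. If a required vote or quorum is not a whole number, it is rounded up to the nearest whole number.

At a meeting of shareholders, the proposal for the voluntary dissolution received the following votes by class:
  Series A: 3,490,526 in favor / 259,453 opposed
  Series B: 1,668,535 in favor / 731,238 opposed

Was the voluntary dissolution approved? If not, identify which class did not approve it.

Series A: 4/5 of 4362232 = 3489785.60, rounded up to 3489786; 3,489,786 required, 3,490,526 in favor — approved.
Series B: 2/3 of 2502732 = 1668488; 1,668,488 required, 1,668,535 in favor — approved.

Approved — every class gave the required vote.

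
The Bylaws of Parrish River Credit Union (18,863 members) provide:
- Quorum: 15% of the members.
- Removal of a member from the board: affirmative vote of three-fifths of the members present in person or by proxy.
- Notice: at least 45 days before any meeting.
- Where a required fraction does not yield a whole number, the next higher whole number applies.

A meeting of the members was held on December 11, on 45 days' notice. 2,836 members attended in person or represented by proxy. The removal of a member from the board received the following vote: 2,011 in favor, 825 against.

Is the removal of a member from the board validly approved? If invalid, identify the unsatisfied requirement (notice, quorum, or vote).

Valid — all requirements satisfied.

Notice: 45 days given; 45 required. Satisfied.
Quorum: 15% of 18,863 = 2,829.45, rounded up to 2,830; 2,836 present. Satisfied.
Vote: requires three-fifths of those present (2,836); 3/5 of 2836 = 1701.60, rounded up to 1702, so 1,702 needed; 2,011 in favor. Satisfied.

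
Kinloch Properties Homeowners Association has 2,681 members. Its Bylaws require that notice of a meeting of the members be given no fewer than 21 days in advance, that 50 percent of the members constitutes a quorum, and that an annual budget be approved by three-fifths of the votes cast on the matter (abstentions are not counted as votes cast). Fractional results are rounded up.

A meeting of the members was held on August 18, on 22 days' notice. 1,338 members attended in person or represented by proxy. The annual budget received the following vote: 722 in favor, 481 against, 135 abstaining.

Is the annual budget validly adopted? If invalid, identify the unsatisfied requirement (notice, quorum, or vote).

Invalid — quorum requirement not satisfied.

Notice: 22 days given; 21 required. Satisfied.
Quorum: 50% of 2,681 = 1,340.50, rounded up to 1,341; 1,338 present. Not satisfied.
Vote: requires three-fifths of the votes cast (1,338 − 135 abstaining = 1,203); 3/5 of 1203 = 721.80, rounded up to 722, so 722 needed; 722 in favor. Satisfied.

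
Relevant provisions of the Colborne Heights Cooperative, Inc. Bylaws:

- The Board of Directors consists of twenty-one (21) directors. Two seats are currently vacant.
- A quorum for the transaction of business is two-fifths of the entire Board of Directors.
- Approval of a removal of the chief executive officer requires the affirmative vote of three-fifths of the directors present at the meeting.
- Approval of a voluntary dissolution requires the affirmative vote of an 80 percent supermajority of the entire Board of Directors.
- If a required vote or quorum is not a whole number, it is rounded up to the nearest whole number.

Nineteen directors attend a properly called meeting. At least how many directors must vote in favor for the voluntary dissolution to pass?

The voluntary dissolution requires four-fifths of the entire Board of Directors (21).
4/5 of 21 = 16.80, rounded up to 17.

17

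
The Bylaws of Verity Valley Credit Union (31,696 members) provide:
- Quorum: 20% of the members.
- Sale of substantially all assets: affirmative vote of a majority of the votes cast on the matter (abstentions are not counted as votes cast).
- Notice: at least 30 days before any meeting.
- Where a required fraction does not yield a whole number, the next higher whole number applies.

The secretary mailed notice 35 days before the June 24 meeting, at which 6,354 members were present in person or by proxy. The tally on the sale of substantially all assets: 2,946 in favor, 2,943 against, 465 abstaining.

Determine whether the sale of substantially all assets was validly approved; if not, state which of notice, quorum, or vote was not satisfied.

Notice: 35 days given; 30 required. Satisfied.
Quorum: 20% of 31,696 = 6,339.20, rounded up to 6,340; 6,354 present. Satisfied.
Vote: requires a majority of the votes cast (6,354 − 465 abstaining = 5,889); a majority of 5889 is 2945, so 2,945 needed; 2,946 in favor. Satisfied.

Valid — all requirements satisfied.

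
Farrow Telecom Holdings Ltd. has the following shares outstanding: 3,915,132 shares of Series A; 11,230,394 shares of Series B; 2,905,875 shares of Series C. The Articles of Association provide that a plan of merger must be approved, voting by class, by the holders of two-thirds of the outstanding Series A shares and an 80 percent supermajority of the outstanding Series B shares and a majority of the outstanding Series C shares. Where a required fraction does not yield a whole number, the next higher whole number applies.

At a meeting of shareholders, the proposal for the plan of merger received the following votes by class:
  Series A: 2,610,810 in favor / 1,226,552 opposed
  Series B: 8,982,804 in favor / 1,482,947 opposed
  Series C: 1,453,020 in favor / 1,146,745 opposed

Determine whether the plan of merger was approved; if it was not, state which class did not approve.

Not approved — the Series B shares did not give the required vote.

Series A: 2/3 of 3915132 = 2610088; 2,610,088 required, 2,610,810 in favor — approved.
Series B: 4/5 of 11230394 = 8984315.20, rounded up to 8984316; 8,984,316 required, 8,982,804 in favor — not approved.
Series C: a majority of 2905875 is 1452938; 1,452,938 required, 1,453,020 in favor — approved.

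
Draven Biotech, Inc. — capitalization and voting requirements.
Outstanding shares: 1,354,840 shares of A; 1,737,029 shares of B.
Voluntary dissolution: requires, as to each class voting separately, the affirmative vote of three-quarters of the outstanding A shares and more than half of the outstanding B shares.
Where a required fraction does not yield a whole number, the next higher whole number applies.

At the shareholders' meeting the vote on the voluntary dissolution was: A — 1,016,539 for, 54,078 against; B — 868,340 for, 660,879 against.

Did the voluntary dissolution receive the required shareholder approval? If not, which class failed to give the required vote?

A: 3/4 of 1354840 = 1016130; 1,016,130 required, 1,016,539 in favor — approved.
B: a majority of 1737029 is 868515; 868,515 required, 868,340 in favor — not approved.

Not approved — the B shares did not give the required vote.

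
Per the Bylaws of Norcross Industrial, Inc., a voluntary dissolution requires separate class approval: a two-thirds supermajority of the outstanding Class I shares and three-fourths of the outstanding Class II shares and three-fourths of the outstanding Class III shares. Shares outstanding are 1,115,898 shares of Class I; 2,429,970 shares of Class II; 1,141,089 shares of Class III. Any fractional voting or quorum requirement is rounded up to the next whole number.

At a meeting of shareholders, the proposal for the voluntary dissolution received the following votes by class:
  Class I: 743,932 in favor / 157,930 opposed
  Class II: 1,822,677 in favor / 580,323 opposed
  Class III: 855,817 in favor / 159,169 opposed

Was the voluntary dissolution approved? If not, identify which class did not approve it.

Class I: 2/3 of 1115898 = 743932; 743,932 required, 743,932 in favor — approved.
Class II: 3/4 of 2429970 = 1822477.50, rounded up to 1822478; 1,822,478 required, 1,822,677 in favor — approved.
Class III: 3/4 of 1141089 = 855816.75, rounded up to 855817; 855,817 required, 855,817 in favor — approved.

Approved — every class gave the required vote.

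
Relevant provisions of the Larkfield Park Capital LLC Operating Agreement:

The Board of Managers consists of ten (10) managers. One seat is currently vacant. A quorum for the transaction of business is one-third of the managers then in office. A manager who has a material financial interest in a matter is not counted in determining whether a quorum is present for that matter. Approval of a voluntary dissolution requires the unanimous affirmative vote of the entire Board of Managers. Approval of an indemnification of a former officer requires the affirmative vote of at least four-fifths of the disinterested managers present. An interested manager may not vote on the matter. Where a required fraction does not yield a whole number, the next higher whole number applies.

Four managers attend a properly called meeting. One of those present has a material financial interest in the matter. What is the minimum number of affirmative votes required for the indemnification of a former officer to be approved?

The indemnification of a former officer requires four-fifths of the disinterested managers present (4 − 1 = 3).
4/5 of 3 = 2.40, rounded up to 3.

3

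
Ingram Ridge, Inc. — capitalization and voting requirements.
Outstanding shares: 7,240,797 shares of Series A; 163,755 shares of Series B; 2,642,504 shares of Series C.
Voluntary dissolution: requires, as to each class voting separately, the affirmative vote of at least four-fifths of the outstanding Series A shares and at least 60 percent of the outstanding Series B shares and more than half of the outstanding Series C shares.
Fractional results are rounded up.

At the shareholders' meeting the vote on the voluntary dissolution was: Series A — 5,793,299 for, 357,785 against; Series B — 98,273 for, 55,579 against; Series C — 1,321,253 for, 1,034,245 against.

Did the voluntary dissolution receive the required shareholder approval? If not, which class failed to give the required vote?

Series A: 4/5 of 7240797 = 5792637.60, rounded up to 5792638; 5,792,638 required, 5,793,299 in favor — approved.
Series B: 3/5 of 163755 = 98253; 98,253 required, 98,273 in favor — approved.
Series C: a majority of 2642504 is 1321253; 1,321,253 required, 1,321,253 in favor — approved.

Approved — every class gave the required vote.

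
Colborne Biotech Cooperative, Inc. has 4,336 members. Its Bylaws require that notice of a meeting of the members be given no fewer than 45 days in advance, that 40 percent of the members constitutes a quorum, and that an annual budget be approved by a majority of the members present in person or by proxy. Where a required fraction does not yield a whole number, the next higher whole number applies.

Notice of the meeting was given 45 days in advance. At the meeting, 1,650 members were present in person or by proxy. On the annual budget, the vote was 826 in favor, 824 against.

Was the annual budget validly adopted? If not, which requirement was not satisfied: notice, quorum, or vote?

Invalid — quorum requirement not satisfied.

Notice: 45 days given; 45 required. Satisfied.
Quorum: 40% of 4,336 = 1,734.40, rounded up to 1,735; 1,650 present. Not satisfied.
Vote: requires a majority of those present (1,650); a majority of 1650 is 826, so 826 needed; 826 in favor. Satisfied.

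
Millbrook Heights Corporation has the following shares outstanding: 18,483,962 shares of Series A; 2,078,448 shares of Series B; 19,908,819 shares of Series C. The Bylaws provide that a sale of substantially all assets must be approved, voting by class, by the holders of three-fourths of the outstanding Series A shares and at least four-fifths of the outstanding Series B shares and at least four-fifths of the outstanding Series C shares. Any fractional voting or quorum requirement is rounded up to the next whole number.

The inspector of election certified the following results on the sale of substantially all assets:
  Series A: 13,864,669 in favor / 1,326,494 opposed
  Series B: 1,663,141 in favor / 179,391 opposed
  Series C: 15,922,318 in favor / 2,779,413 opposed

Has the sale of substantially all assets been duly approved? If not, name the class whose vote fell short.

Not approved — the Series C shares did not give the required vote.

Series A: 3/4 of 18483962 = 13862971.50, rounded up to 13862972; 13,862,972 required, 13,864,669 in favor — approved.
Series B: 4/5 of 2078448 = 1662758.40, rounded up to 1662759; 1,662,759 required, 1,663,141 in favor — approved.
Series C: 4/5 of 19908819 = 15927055.20, rounded up to 15927056; 15,927,056 required, 15,922,318 in favor — not approved.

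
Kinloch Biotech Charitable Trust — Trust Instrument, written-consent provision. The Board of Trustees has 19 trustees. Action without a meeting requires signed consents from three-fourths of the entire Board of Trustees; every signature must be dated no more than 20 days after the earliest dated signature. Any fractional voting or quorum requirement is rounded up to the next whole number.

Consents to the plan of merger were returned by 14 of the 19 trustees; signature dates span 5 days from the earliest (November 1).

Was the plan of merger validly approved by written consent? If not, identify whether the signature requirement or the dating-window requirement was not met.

Not effective — insufficient signatures.

Signatures required: three-fourths of 19 — 3/4 of 19 = 14.25, rounded up to 15, so 15 needed; 14 signed. Insufficient.
Dating window: the latest signature is 5 days after the earliest; the limit is 20 days. Within the window.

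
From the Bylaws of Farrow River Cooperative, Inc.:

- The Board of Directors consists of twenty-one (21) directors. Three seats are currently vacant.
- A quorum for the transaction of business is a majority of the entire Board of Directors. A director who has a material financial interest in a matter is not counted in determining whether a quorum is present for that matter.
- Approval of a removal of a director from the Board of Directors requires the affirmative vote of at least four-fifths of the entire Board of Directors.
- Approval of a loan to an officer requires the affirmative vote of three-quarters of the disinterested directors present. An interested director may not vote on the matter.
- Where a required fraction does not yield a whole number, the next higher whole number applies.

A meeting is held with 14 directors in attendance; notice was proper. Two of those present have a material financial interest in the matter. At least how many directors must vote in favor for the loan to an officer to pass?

The loan to an officer requires three-fourths of the disinterested directors present (14 − 2 = 12).
3/4 of 12 = 9.

9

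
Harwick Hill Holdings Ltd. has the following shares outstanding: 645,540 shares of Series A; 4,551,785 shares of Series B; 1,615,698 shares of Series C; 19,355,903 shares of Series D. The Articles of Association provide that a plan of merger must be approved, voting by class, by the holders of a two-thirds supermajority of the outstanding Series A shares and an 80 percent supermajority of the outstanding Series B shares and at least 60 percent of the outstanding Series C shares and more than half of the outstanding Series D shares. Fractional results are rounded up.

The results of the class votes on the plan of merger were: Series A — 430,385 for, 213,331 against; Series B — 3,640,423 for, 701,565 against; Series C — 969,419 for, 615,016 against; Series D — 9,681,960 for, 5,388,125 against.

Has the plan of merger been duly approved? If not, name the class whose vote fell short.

Series A: 2/3 of 645540 = 430360; 430,360 required, 430,385 in favor — approved.
Series B: 4/5 of 4551785 = 3641428; 3,641,428 required, 3,640,423 in favor — not approved.
Series C: 3/5 of 1615698 = 969418.80, rounded up to 969419; 969,419 required, 969,419 in favor — approved.
Series D: a majority of 19355903 is 9677952; 9,677,952 required, 9,681,960 in favor — approved.

Not approved — the Series B shares did not give the required vote.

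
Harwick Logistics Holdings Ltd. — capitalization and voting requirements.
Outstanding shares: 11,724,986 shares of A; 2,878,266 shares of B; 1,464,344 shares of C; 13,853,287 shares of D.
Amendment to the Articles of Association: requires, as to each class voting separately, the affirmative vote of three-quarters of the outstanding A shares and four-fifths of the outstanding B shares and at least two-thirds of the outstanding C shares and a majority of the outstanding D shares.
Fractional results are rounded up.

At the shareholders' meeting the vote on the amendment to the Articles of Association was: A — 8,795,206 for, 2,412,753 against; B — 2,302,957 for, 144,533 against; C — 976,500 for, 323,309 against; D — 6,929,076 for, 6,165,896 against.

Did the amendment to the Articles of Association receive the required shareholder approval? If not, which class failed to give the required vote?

A: 3/4 of 11724986 = 8793739.50, rounded up to 8793740; 8,793,740 required, 8,795,206 in favor — approved.
B: 4/5 of 2878266 = 2302612.80, rounded up to 2302613; 2,302,613 required, 2,302,957 in favor — approved.
C: 2/3 of 1464344 = 976229.33, rounded up to 976230; 976,230 required, 976,500 in favor — approved.
D: a majority of 13853287 is 6926644; 6,926,644 required, 6,929,076 in favor — approved.

Approved — every class gave the required vote.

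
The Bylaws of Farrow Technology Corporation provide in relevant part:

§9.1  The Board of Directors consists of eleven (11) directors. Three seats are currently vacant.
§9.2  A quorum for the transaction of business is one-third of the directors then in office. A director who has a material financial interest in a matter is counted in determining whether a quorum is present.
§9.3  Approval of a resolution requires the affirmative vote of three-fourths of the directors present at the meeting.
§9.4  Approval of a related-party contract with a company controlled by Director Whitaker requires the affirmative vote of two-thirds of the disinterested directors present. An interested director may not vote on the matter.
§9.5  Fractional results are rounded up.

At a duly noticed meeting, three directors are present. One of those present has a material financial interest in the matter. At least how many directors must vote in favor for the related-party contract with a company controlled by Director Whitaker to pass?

2

The related-party contract with a company controlled by Director Whitaker requires two-thirds of the disinterested directors present (3 − 1 = 2).
2/3 of 2 = 1.33, rounded up to 2.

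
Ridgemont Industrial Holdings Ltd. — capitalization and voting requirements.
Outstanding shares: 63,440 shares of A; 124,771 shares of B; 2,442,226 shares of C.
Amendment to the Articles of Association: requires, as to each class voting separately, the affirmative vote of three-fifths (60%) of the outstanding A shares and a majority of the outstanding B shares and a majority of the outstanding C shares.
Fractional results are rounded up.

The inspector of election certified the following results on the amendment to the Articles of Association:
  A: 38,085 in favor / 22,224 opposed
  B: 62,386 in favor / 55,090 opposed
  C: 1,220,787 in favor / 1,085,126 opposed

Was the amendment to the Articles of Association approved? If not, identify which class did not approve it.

A: 3/5 of 63440 = 38064; 38,064 required, 38,085 in favor — approved.
B: a majority of 124771 is 62386; 62,386 required, 62,386 in favor — approved.
C: a majority of 2442226 is 1221114; 1,221,114 required, 1,220,787 in favor — not approved.

Not approved — the C shares did not give the required vote.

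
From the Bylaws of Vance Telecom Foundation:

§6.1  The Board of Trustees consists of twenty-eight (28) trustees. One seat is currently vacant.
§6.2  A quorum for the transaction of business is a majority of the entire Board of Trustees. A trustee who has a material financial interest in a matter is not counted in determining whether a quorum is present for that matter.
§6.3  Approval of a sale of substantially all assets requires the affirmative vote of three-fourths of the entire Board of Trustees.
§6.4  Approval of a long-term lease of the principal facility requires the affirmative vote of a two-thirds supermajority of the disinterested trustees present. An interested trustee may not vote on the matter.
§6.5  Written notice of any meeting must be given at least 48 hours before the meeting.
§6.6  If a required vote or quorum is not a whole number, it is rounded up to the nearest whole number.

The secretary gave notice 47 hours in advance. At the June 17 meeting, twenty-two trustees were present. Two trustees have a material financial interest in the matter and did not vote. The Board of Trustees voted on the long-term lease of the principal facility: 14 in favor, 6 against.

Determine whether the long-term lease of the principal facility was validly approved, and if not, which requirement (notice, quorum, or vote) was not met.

Notice: 47 hours given; 48 required (47 < 48). Not satisfied.
Quorum: 22 present, but the 2 interested trustees do not count, leaving 20. Quorum is 15. Satisfied.
Vote: the long-term lease of the principal facility requires two-thirds of the disinterested trustees present (22 − 2 = 20). 2/3 of 20 = 13.33, rounded up to 14, so 14 affirmative votes are needed; 14 voted in favor. Satisfied.

Invalid — notice requirement not satisfied.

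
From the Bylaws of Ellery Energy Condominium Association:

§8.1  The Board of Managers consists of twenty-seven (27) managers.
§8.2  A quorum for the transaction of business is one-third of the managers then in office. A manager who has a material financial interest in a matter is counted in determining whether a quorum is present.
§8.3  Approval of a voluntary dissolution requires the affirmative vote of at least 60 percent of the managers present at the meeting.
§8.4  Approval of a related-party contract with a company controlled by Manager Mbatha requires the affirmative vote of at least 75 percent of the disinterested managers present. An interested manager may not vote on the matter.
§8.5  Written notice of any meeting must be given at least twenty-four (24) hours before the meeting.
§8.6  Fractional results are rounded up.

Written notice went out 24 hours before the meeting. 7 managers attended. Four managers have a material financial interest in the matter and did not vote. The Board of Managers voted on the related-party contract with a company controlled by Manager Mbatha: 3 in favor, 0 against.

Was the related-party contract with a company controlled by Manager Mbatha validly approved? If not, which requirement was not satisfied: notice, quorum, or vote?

Invalid — quorum requirement not satisfied.

Notice: 24 hours given; 24 required (24 ≥ 24). Satisfied.
Quorum: 7 present (interested managers count toward quorum); quorum is 9. Not satisfied.
Vote: the related-party contract with a company controlled by Manager Mbatha requires three-fourths of the disinterested managers present (7 − 4 = 3). 3/4 of 3 = 2.25, rounded up to 3, so 3 affirmative votes are needed; 3 voted in favor. Satisfied. (Moot — without a quorum no business can be validly transacted.)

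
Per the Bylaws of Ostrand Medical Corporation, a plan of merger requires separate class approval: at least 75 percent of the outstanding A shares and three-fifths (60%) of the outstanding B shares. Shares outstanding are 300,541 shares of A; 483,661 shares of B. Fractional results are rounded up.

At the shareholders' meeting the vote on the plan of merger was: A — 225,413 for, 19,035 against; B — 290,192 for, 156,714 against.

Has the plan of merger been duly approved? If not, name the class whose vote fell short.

A: 3/4 of 300541 = 225405.75, rounded up to 225406; 225,406 required, 225,413 in favor — approved.
B: 3/5 of 483661 = 290196.60, rounded up to 290197; 290,197 required, 290,192 in favor — not approved.

Not approved — the B shares did not give the required vote.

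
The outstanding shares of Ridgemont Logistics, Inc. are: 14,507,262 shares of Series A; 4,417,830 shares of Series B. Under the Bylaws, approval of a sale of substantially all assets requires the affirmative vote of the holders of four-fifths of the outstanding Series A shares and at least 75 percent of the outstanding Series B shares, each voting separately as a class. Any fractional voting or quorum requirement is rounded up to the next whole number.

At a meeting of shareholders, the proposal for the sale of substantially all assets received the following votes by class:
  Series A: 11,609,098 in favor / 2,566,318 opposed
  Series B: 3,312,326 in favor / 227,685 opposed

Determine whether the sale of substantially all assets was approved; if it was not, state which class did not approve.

Not approved — the Series B shares did not give the required vote.

Series A: 4/5 of 14507262 = 11605809.60, rounded up to 11605810; 11,605,810 required, 11,609,098 in favor — approved.
Series B: 3/4 of 4417830 = 3313372.50, rounded up to 3313373; 3,313,373 required, 3,312,326 in favor — not approved.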